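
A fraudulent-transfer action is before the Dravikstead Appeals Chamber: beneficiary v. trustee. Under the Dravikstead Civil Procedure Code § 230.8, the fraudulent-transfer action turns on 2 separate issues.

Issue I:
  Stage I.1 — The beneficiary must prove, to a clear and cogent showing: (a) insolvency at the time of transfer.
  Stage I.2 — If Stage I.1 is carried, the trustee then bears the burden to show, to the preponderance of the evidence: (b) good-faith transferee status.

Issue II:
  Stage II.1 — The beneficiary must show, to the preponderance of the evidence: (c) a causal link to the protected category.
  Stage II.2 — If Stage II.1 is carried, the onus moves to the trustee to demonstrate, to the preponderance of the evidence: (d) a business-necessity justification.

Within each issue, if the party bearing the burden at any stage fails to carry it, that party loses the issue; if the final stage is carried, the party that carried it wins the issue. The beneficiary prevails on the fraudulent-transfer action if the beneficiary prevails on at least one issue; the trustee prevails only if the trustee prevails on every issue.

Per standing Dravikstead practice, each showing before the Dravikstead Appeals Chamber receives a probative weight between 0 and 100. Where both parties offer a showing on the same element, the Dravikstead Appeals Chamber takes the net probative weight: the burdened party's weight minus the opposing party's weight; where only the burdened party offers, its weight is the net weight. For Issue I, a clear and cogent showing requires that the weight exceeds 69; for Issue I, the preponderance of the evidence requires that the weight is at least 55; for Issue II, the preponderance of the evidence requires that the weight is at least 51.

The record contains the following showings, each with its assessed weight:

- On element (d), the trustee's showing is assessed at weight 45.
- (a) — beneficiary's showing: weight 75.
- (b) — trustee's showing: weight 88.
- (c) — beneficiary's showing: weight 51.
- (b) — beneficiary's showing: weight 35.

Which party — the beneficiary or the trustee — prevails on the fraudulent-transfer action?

beneficiary

— Issue I —
At Stage I.1 the beneficiary must meet a clear and cogent showing (weight exceeds 69): on (a) the weight is 75, which does exceed 69, so (a) meets the standard.
  Stage I.1 carried; the burden shifts to the trustee.
At Stage I.2 the trustee must meet the preponderance of the evidence (weight is at least 55): on (b) the weight is 88 less the opposing 35 gives net 53, which does not reach 55, so (b) does not meet the standard.
  The trustee does not carry Stage I.2.
So the beneficiary prevails on this issue.
— Issue II —
Stage II.1 — burden on beneficiary; standard: the preponderance of the evidence (weight is at least 51).
    (c): 51 ≥ 51 [met]
  The beneficiary carries Stage II.1; the trustee now bears the burden.
Stage II.2 — burden on trustee; standard: the preponderance of the evidence (weight is at least 51).
    (d): 45 < 51 [not met]
  Not every element is met, so the trustee fails to carry Stage II.2.
The beneficiary prevails on this issue.
Per-issue: Issue I → beneficiary; Issue II → beneficiary. The beneficiary must prevail on at least one issue; overall, the beneficiary prevails.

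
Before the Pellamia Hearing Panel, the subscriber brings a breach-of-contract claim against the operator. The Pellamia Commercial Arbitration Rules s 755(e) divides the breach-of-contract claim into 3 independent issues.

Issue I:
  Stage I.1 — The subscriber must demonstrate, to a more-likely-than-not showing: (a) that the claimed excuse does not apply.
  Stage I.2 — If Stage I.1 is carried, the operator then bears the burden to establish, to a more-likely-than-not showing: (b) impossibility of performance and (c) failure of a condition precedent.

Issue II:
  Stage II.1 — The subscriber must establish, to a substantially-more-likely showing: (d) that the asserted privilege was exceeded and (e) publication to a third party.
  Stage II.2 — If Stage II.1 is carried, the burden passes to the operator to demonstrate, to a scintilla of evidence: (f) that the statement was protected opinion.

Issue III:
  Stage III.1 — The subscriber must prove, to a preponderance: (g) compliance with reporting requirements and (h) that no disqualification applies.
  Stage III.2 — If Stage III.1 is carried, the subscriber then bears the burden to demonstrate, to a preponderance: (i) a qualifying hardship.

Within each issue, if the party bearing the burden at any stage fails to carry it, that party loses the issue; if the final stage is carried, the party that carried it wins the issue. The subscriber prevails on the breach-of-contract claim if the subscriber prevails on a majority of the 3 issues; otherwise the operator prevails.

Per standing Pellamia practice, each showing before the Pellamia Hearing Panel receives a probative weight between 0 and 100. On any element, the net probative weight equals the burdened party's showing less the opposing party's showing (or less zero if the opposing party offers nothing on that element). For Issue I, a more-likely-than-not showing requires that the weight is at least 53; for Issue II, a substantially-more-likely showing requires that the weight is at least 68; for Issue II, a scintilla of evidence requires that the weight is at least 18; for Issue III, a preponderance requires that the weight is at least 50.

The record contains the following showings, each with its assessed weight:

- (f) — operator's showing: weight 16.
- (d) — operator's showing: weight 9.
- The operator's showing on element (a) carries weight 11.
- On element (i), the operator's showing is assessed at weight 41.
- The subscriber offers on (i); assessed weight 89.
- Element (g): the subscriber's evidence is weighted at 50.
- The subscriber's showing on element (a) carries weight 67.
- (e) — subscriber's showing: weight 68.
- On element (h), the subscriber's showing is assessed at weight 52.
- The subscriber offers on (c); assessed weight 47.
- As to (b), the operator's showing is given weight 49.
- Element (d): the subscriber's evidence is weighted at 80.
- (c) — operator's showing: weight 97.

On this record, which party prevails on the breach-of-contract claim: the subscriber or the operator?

— Issue I —
Stage I.1 (subscriber, a more-likely-than-not showing, weight is at least 53): (a) net 67−11=56 ≥ 53 — meets.
  All elements met. The burden passes to the operator.
Stage I.2 (operator, a more-likely-than-not showing, weight is at least 53): (b) 49 < 53 — fails; (c) net 97−47=50 < 53 — fails.
  The operator does not carry Stage I.2.
The subscriber prevails on this issue.
— Issue II —
Stage II.1 — burden on subscriber; standard: a substantially-more-likely showing (weight is at least 68).
    (d): 80 − 9 = 71 ≥ 68 [met]
    (e): 68 ≥ 68 [met]
  Stage II.1 carried; the burden shifts to the operator.
Stage II.2 — burden on operator; standard: a scintilla of evidence (weight is at least 18).
    (f): 16 < 18 [not met]
  Stage II.2 not carried; the operator fails its burden.
The analysis ends at Stage II.2; the subscriber prevails on this issue.
— Issue III —
At Stage III.1 the subscriber must meet a preponderance (weight is at least 50): on (g) the weight is 50, which does reach 50, so (g) meets the standard; on (h) the weight is 52, ≥ 50, so (h) meets the standard.
  Stage III.1 is satisfied; the subscriber continues to bear the burden.
At Stage III.2 the subscriber must meet a preponderance (weight is at least 50): on (i) the weight is 89 less the opposing 41 gives net 48, which does not reach 50, so (i) does not meet the standard.
  Not every element is met, so the subscriber fails to carry Stage III.2.
The analysis ends at Stage III.2; the operator prevails on this issue.
Per-issue: Issue I → subscriber; Issue II → subscriber; Issue III → operator. The subscriber must prevail on a majority of issues; overall, the subscriber prevails.

subscriber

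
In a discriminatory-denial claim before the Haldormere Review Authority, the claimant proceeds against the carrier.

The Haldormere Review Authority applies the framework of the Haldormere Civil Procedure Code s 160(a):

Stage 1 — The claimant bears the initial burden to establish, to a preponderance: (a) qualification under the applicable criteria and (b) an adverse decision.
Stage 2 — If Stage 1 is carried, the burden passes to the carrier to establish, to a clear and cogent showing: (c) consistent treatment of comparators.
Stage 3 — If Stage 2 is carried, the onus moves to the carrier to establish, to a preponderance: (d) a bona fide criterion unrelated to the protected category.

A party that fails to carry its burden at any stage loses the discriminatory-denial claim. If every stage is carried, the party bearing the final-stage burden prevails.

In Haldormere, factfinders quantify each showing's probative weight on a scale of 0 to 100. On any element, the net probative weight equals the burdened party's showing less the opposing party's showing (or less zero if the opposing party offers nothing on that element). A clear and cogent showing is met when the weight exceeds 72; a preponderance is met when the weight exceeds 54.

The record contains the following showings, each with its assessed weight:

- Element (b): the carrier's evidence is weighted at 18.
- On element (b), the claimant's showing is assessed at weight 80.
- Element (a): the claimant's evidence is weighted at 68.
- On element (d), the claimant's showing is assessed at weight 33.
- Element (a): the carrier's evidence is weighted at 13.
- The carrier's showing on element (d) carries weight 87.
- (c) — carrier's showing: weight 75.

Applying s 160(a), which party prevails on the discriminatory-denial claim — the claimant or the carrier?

At Stage 1 the claimant must meet a preponderance (weight exceeds 54): on (a) the weight is 68 less the opposing 13 gives net 55, > 54, so (a) meets the standard; on (b) the weight is 80 less the opposing 18 gives net 62, which does exceed 54, so (b) meets the standard.
  Stage 1 carried; the burden shifts to the carrier.
At Stage 2 the carrier must meet a clear and cogent showing (weight exceeds 72): on (c) the weight is 75, > 72, so (c) meets the standard.
  All elements met. The carrier retains the burden for Stage 3.
At Stage 3 the carrier must meet a preponderance (weight exceeds 54): on (d) the weight is 87 less the opposing 33 gives net 54, which does not exceed 54, so (d) does not meet the standard.
  The carrier does not carry Stage 3.
The analysis ends at Stage 3; the claimant prevails.

claimant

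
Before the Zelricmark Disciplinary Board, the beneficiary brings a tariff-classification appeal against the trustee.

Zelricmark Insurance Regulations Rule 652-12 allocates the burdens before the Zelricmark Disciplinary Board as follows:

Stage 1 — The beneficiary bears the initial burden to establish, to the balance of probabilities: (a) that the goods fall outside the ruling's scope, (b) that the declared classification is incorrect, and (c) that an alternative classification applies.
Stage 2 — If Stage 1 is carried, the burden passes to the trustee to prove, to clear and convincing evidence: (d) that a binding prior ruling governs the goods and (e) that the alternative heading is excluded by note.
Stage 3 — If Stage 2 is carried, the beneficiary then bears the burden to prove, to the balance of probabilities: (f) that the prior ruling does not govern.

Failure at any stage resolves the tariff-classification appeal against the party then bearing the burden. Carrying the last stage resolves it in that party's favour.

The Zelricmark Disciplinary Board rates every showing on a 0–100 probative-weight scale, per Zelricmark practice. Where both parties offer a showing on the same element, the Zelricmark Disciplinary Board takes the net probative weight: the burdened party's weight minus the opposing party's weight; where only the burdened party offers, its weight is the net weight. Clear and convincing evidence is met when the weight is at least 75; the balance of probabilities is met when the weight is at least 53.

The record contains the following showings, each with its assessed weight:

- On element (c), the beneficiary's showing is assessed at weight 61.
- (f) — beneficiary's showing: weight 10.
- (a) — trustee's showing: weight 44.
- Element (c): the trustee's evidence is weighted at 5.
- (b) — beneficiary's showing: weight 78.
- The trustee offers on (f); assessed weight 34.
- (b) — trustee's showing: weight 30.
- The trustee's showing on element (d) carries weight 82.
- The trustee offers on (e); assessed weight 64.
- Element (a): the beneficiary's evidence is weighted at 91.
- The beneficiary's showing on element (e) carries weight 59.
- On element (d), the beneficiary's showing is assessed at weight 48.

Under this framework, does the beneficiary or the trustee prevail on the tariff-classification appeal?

trustee

Stage 1 (beneficiary, the balance of probabilities, weight is at least 53): (a) net 91−44=47 < 53 — fails; (b) net 78−30=48 < 53 — fails; (c) net 61−5=56 ≥ 53 — meets.
  Not every element is met, so the beneficiary fails to carry Stage 1.
So the trustee prevails.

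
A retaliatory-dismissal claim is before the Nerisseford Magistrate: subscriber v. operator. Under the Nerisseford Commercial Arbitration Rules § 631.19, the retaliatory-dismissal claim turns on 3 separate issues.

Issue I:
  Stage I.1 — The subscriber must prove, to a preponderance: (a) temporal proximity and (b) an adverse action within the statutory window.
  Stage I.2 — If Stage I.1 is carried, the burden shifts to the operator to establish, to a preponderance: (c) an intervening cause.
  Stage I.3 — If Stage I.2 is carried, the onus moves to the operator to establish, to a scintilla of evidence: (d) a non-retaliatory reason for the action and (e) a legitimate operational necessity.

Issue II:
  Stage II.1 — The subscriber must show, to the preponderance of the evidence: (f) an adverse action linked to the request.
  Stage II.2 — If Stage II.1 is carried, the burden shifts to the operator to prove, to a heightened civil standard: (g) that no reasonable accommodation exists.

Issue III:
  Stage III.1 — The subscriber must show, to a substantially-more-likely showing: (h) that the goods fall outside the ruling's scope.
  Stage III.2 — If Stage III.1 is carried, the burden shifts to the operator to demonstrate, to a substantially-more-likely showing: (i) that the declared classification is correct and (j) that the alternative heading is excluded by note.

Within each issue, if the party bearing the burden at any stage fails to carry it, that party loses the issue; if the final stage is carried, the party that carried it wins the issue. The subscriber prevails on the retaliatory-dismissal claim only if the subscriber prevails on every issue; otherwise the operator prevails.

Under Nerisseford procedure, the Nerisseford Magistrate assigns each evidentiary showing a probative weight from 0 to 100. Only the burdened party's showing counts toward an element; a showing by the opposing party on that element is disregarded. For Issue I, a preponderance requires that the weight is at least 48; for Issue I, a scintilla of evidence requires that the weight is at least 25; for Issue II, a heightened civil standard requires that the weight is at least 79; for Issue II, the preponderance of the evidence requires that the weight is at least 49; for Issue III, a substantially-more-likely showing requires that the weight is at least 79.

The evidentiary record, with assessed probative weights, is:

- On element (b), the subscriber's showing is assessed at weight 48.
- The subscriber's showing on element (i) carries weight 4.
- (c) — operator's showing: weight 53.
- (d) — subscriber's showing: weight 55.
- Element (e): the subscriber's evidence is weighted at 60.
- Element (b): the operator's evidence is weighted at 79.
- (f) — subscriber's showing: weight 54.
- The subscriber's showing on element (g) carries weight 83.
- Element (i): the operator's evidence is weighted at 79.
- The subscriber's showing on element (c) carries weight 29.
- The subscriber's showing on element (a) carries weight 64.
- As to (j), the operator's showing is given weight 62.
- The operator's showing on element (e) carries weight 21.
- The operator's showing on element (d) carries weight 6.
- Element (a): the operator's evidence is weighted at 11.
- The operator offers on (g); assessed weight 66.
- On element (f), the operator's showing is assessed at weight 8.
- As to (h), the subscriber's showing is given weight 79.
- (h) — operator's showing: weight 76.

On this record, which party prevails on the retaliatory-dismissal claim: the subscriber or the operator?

— Issue I —
Stage I.1 — burden on subscriber; standard: a preponderance (weight is at least 48).
    (a): 64 (operator's 11 disregarded) ≥ 48 [met]
    (b): 48 (operator's 79 disregarded) ≥ 48 [met]
  The subscriber carries Stage I.1; the operator now bears the burden.
Stage I.2 — burden on operator; standard: a preponderance (weight is at least 48).
    (c): 53 (subscriber's 29 disregarded) ≥ 48 [met]
  Stage I.2 is satisfied; the operator continues to bear the burden.
Stage I.3 — burden on operator; standard: a scintilla of evidence (weight is at least 25).
    (d): 6 (subscriber's 55 disregarded) < 25 [not met]
    (e): 21 (subscriber's 60 disregarded) < 25 [not met]
  Stage I.3 not carried; the operator fails its burden.
The subscriber prevails on this issue.
— Issue II —
Stage II.1 — burden on subscriber; standard: the preponderance of the evidence (weight is at least 49).
    (f): 54 (operator's 8 disregarded) ≥ 49 [met]
  The subscriber carries Stage II.1; the operator now bears the burden.
Stage II.2 — burden on operator; standard: a heightened civil standard (weight is at least 79).
    (g): 66 (subscriber's 83 disregarded) < 79 [not met]
  The operator does not carry Stage II.2.
So the subscriber prevails on this issue.
— Issue III —
At Stage III.1 the subscriber must meet a substantially-more-likely showing (weight is at least 79): on (h) the weight is 79 (the operator's 76 is given no effect), which does reach 79, so (h) meets the standard.
  Stage III.1 is satisfied; the onus moves to the operator.
At Stage III.2 the operator must meet a substantially-more-likely showing (weight is at least 79): on (i) the weight is 79 (the subscriber's 4 is given no effect), ≥ 79, so (i) meets the standard; on (j) the weight is 62, which does not reach 79, so (j) does not meet the standard.
  The operator does not carry Stage III.2.
So the subscriber prevails on this issue.
Per-issue: Issue I → subscriber; Issue II → subscriber; Issue III → subscriber. The subscriber must prevail on every issue; overall, the subscriber prevails.

subscriber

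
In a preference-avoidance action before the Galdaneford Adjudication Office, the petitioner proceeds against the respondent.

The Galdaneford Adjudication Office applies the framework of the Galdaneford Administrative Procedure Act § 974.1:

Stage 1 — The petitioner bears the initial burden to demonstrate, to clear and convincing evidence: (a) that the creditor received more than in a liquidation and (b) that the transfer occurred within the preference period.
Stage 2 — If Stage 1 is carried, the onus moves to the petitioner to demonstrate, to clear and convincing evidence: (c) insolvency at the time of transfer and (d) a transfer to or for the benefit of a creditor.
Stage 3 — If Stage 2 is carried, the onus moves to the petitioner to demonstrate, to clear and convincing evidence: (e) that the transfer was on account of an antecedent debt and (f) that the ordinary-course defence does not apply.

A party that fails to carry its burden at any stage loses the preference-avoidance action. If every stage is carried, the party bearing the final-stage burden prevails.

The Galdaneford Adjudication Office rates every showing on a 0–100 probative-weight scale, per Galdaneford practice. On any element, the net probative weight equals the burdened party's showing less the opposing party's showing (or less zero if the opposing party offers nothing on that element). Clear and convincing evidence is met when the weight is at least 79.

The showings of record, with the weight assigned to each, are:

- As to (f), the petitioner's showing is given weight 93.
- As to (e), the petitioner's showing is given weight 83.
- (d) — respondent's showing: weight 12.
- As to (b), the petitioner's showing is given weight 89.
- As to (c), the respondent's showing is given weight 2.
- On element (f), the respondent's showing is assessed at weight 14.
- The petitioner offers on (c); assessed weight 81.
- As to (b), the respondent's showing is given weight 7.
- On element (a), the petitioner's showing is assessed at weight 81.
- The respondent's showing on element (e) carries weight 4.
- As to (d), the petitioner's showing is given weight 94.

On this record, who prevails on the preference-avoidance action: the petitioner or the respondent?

petitioner

Stage 1 (petitioner, clear and convincing evidence, weight is at least 79): (a) 81 ≥ 79 — meets; (b) net 89−7=82 ≥ 79 — meets.
  All elements met. The petitioner retains the burden for Stage 2.
Stage 2 (petitioner, clear and convincing evidence, weight is at least 79): (c) net 81−2=79 ≥ 79 — meets; (d) net 94−12=82 ≥ 79 — meets.
  All elements met. The petitioner retains the burden for Stage 3.
Stage 3 (petitioner, clear and convincing evidence, weight is at least 79): (e) net 83−4=79 ≥ 79 — meets; (f) net 93−14=79 ≥ 79 — meets.
  All elements met at the final stage.
All stages carried — the petitioner prevails.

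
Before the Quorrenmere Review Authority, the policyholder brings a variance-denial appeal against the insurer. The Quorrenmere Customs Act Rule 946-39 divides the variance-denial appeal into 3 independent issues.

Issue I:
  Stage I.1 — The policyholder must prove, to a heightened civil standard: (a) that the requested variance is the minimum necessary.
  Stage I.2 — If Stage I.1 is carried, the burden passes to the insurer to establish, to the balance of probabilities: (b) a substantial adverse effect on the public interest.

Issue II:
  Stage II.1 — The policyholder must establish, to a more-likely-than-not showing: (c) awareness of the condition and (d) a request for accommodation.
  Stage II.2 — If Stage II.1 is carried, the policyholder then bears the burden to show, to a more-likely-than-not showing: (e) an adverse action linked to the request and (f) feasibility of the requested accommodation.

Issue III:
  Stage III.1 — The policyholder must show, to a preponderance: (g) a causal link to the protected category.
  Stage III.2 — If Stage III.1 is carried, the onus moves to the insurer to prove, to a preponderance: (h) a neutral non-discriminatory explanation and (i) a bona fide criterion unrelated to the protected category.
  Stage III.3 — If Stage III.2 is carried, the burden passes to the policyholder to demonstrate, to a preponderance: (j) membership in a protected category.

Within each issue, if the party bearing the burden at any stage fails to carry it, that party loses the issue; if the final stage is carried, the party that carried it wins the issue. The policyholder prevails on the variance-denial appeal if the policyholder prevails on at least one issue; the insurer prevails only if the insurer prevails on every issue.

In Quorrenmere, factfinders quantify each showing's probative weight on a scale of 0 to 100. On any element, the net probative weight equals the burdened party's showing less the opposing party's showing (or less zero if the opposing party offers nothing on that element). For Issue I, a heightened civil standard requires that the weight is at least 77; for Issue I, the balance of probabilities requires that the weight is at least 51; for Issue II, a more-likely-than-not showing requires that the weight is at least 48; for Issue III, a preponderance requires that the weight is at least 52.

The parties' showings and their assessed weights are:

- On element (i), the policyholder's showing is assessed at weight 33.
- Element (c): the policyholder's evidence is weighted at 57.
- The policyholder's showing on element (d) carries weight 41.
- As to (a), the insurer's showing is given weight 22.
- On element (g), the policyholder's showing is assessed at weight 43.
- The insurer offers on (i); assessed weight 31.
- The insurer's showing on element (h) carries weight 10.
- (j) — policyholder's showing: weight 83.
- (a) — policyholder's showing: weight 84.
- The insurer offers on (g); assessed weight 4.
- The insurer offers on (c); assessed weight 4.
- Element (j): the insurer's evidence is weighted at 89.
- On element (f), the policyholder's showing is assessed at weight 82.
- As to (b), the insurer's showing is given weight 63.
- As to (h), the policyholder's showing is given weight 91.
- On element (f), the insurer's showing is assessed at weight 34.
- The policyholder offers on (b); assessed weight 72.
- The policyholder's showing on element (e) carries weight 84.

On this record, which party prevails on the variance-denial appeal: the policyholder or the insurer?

— Issue I —
At Stage I.1 the policyholder must meet a heightened civil standard (weight is at least 77): on (a) the weight is 84 less the opposing 22 gives net 62, < 77, so (a) does not meet the standard.
  The policyholder does not carry Stage I.1.
The analysis ends at Stage I.1; the insurer prevails on this issue.
— Issue II —
At Stage II.1 the policyholder must meet a more-likely-than-not showing (weight is at least 48): on (c) the weight is 57 less the opposing 4 gives net 53, ≥ 48, so (c) meets the standard; on (d) the weight is 41, < 48, so (d) does not meet the standard.
  The policyholder does not carry Stage II.1.
The insurer prevails on this issue.
— Issue III —
Stage III.1 — burden on policyholder; standard: a preponderance (weight is at least 52).
    (g): 43 − 4 = 39 < 52 [not met]
  Not every element is met, so the policyholder fails to carry Stage III.1.
So the insurer prevails on this issue.
Per-issue: Issue I → insurer; Issue II → insurer; Issue III → insurer. The policyholder must prevail on at least one issue; overall, the insurer prevails.

insurer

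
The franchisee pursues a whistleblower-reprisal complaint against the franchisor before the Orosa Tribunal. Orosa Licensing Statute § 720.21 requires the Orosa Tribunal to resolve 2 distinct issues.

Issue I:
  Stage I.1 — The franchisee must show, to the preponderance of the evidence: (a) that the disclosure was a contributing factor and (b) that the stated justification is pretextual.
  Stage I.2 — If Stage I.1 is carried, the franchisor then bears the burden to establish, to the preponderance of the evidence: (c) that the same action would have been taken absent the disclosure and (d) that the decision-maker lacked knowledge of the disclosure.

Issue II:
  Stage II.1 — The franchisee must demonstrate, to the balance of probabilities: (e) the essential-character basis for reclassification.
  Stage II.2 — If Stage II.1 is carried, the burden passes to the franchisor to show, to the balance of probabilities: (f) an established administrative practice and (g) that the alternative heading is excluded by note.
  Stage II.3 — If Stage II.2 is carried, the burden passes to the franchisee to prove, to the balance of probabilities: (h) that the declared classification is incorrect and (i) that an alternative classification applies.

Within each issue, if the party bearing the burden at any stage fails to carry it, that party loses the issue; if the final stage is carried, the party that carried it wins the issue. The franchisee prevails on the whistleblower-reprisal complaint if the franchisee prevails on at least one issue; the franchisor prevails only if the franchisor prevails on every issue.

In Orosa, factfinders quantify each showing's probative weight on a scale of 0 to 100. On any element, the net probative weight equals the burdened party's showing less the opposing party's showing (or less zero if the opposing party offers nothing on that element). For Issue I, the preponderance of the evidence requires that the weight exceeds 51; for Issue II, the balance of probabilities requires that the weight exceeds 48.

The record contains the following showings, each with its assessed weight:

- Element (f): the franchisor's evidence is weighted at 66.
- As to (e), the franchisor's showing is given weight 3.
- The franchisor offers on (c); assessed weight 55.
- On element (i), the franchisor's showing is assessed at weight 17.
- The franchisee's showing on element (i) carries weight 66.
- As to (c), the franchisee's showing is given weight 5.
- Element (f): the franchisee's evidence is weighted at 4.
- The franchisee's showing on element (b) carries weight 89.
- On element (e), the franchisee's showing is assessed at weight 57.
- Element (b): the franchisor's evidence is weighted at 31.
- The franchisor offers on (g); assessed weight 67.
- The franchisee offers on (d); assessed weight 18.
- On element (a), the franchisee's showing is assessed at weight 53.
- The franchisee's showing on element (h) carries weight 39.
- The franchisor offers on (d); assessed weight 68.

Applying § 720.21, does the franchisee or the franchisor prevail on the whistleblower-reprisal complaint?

— Issue I —
At Stage I.1 the franchisee must meet the preponderance of the evidence (weight exceeds 51): on (a) the weight is 53, which does exceed 51, so (a) meets the standard; on (b) the weight is 89 less the opposing 31 gives net 58, which does exceed 51, so (b) meets the standard.
  The franchisee carries Stage I.1; the franchisor now bears the burden.
At Stage I.2 the franchisor must meet the preponderance of the evidence (weight exceeds 51): on (c) the weight is 55 less the opposing 5 gives net 50, which does not exceed 51, so (c) does not meet the standard; on (d) the weight is 68 less the opposing 18 gives net 50, ≤ 51, so (d) does not meet the standard.
  The franchisor does not carry Stage I.2.
The franchisee prevails on this issue.
— Issue II —
Stage II.1 — burden on franchisee; standard: the balance of probabilities (weight exceeds 48).
    (e): 57 − 3 = 54 > 48 [met]
  The franchisee carries Stage II.1; the franchisor now bears the burden.
Stage II.2 — burden on franchisor; standard: the balance of probabilities (weight exceeds 48).
    (f): 66 − 4 = 62 > 48 [met]
    (g): 67 > 48 [met]
  Stage II.2 is satisfied; the onus moves to the franchisee.
Stage II.3 — burden on franchisee; standard: the balance of probabilities (weight exceeds 48).
    (h): 39 ≤ 48 [not met]
    (i): 66 − 17 = 49 > 48 [met]
  The franchisee does not carry Stage II.3.
The analysis ends at Stage II.3; the franchisor prevails on this issue.
Per-issue: Issue I → franchisee; Issue II → franchisor. The franchisee must prevail on at least one issue; overall, the franchisee prevails.

franchisee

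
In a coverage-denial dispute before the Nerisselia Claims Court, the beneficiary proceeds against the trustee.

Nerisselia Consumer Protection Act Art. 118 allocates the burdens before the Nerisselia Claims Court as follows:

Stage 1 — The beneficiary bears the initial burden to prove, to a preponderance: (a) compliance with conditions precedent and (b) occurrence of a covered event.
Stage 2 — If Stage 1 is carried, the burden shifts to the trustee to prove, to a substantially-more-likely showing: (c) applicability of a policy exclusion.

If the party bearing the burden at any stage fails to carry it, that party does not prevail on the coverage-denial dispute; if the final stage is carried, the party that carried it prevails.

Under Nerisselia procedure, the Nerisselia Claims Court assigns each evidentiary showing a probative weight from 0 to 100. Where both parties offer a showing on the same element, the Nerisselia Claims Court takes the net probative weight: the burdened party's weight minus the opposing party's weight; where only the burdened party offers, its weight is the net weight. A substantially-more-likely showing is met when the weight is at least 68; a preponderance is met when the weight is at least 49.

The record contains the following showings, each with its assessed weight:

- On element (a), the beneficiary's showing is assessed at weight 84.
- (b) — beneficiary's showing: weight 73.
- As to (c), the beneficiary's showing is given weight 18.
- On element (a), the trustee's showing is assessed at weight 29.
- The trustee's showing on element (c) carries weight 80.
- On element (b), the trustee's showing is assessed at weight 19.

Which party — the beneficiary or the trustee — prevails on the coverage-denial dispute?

Stage 1 (beneficiary, a preponderance, weight is at least 49): (a) net 84−29=55 ≥ 49 — meets; (b) net 73−19=54 ≥ 49 — meets.
  Stage 1 carried; the burden shifts to the trustee.
Stage 2 (trustee, a substantially-more-likely showing, weight is at least 68): (c) net 80−18=62 < 68 — fails.
  Stage 2 not carried; the trustee fails its burden.
The analysis ends at Stage 2; the beneficiary prevails.

beneficiary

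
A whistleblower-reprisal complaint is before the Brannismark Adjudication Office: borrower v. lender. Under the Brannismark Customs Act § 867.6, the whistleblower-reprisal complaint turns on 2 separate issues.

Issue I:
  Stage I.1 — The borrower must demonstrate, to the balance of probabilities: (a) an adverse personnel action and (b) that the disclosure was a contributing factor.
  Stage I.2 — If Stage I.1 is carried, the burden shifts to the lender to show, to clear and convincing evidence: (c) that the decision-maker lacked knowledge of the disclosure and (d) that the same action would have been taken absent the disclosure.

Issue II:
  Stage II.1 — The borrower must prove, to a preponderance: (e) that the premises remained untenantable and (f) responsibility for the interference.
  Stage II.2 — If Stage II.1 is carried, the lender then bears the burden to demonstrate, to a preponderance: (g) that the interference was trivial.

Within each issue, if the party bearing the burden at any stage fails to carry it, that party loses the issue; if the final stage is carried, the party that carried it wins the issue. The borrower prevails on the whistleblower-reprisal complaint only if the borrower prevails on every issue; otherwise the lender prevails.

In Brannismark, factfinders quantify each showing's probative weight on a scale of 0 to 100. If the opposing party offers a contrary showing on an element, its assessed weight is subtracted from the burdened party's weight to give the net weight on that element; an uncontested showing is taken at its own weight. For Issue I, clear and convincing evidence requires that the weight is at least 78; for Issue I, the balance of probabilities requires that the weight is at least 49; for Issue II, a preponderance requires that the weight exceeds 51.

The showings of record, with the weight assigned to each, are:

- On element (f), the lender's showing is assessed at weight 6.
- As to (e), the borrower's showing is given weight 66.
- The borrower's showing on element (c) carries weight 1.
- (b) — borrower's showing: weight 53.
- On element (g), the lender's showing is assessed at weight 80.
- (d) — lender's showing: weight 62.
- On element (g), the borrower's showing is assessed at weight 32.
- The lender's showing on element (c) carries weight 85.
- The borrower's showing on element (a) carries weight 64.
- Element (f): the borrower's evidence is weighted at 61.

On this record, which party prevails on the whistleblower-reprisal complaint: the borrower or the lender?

— Issue I —
Stage I.1 — burden on borrower; standard: the balance of probabilities (weight is at least 49).
    (a): 64 ≥ 49 [met]
    (b): 53 ≥ 49 [met]
  Stage I.1 is satisfied; the onus moves to the lender.
Stage I.2 — burden on lender; standard: clear and convincing evidence (weight is at least 78).
    (c): 85 − 1 = 84 ≥ 78 [met]
    (d): 62 < 78 [not met]
  The lender does not carry Stage I.2.
So the borrower prevails on this issue.
— Issue II —
Stage II.1 — burden on borrower; standard: a preponderance (weight exceeds 51).
    (e): 66 > 51 [met]
    (f): 61 − 6 = 55 > 51 [met]
  The borrower carries Stage II.1; the lender now bears the burden.
Stage II.2 — burden on lender; standard: a preponderance (weight exceeds 51).
    (g): 80 − 32 = 48 ≤ 51 [not met]
  The lender does not carry Stage II.2.
The analysis ends at Stage II.2; the borrower prevails on this issue.
Per-issue: Issue I → borrower; Issue II → borrower. The borrower must prevail on every issue; overall, the borrower prevails.

borrower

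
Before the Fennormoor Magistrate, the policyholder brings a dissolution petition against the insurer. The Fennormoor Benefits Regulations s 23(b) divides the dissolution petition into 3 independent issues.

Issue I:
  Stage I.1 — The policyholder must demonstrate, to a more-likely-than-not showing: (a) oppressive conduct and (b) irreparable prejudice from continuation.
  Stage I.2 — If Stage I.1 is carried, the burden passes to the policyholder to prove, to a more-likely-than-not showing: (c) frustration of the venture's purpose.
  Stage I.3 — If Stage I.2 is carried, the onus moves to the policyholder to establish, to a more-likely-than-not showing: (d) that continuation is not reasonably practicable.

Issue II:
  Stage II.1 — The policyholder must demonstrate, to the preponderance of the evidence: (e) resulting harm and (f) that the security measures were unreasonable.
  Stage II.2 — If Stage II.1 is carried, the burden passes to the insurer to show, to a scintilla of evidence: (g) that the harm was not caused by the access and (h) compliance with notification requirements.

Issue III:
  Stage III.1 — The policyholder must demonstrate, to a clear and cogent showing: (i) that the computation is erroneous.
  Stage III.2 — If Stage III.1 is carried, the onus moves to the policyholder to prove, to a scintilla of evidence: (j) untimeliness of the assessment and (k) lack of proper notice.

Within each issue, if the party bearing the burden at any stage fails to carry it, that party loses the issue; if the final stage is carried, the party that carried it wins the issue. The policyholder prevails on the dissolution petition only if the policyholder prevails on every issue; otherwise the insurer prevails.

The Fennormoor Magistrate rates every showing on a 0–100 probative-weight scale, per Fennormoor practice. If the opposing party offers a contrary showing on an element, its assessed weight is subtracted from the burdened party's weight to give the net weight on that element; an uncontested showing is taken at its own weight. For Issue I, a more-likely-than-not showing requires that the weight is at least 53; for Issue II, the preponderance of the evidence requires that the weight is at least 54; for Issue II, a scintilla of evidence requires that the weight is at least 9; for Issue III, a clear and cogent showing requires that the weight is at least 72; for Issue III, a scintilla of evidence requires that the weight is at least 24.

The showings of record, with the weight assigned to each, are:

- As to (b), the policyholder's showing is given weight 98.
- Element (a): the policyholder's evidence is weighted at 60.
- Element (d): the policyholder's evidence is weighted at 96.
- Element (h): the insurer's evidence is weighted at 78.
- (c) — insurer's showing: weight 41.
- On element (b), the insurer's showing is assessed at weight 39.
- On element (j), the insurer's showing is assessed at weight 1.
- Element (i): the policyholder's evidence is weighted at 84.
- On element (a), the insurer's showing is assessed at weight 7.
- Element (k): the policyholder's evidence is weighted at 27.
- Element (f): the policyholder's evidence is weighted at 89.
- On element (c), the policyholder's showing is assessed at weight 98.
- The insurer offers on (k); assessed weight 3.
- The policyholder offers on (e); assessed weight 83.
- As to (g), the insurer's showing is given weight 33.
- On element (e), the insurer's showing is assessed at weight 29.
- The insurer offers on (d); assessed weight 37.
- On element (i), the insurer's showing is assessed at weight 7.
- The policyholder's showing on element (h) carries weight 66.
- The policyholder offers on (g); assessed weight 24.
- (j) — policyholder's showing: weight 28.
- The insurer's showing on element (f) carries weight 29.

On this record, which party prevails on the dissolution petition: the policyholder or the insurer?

— Issue I —
Stage I.1 — burden on policyholder; standard: a more-likely-than-not showing (weight is at least 53).
    (a): 60 − 7 = 53 ≥ 53 [met]
    (b): 98 − 39 = 59 ≥ 53 [met]
  Stage I.1 carried; the burden remains with the policyholder.
Stage I.2 — burden on policyholder; standard: a more-likely-than-not showing (weight is at least 53).
    (c): 98 − 41 = 57 ≥ 53 [met]
  All elements met. The policyholder retains the burden for Stage I.3.
Stage I.3 — burden on policyholder; standard: a more-likely-than-not showing (weight is at least 53).
    (d): 96 − 37 = 59 ≥ 53 [met]
  Stage I.3 carried; the final stage is satisfied.
Every stage carried; the policyholder prevails on this issue.
— Issue II —
Stage II.1 — burden on policyholder; standard: the preponderance of the evidence (weight is at least 54).
    (e): 83 − 29 = 54 ≥ 54 [met]
    (f): 89 − 29 = 60 ≥ 54 [met]
  All elements met. The burden passes to the insurer.
Stage II.2 — burden on insurer; standard: a scintilla of evidence (weight is at least 9).
    (g): 33 − 24 = 9 ≥ 9 [met]
    (h): 78 − 66 = 12 ≥ 9 [met]
  Stage II.2 carried; the final stage is satisfied.
With every stage satisfied, the insurer prevails on this issue.
— Issue III —
Stage III.1 — burden on policyholder; standard: a clear and cogent showing (weight is at least 72).
    (i): 84 − 7 = 77 ≥ 72 [met]
  Stage III.1 is satisfied; the policyholder continues to bear the burden.
Stage III.2 — burden on policyholder; standard: a scintilla of evidence (weight is at least 24).
    (j): 28 − 1 = 27 ≥ 24 [met]
    (k): 27 − 3 = 24 ≥ 24 [met]
  Stage III.2 carried; the final stage is satisfied.
With every stage satisfied, the policyholder prevails on this issue.
Per-issue: Issue I → policyholder; Issue II → insurer; Issue III → policyholder. The policyholder must prevail on every issue; overall, the insurer prevails.

insurer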